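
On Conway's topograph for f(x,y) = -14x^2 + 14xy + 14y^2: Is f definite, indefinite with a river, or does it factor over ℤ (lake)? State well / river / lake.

D = b²−4ac = 14² − 4·(-14)·14 = 980
D > 0 non-square ⇒ indefinite ⇒ periodic river

river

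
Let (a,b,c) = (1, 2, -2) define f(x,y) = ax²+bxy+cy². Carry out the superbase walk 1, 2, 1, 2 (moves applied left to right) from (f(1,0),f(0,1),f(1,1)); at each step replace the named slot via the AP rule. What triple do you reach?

start (1,-2,1) = (f(1,0),f(0,1),f(1,1))
replace slot 1: 2·((-2)+1) − 1 = -3 → (-3,-2,1)
replace slot 2: 2·((-3)+1) − (-2) = -2 → (-3,-2,1)
replace slot 1: 2·((-2)+1) − (-3) = 1 → (1,-2,1)
replace slot 2: 2·(1+1) − (-2) = 6 → (1,6,1)

1,6,1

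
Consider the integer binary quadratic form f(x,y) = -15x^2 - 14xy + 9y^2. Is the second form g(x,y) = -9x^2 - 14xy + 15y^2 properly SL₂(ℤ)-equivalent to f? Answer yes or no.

D₁ = 736, D₂ = 736
river cycle of f (length 12): (9, 14, -15), (-15, 16, 8), (8, 16, -15), (-15, 14, 9), (9, 22, -7), (-7, 20, 12), (12, 4, -15), (-15, 26, 1), (1, 26, -15), (-15, 4, 12), … (2 more)
river cycle of g (length 12): (15, 14, -9), (-9, 22, 7), (7, 20, -12), (-12, 4, 15), (15, 26, -1), (-1, 26, 15), (15, 4, -12), (-12, 20, 7), (7, 22, -9), (-9, 14, 15), … (2 more)
cycles differ ⇒ inequivalent

no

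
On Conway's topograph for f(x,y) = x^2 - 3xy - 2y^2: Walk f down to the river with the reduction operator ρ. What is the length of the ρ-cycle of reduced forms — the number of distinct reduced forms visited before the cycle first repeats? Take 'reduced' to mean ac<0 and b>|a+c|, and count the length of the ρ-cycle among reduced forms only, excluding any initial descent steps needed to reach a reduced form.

D = 17, ⌊√D⌋ = 4
descent: ρ → (-2,3,1)  [lands on river]
river: ρ → (1,3,-2)
river: ρ → (-2,1,2)
river: ρ → (2,3,-1)
river: ρ → (-1,3,2)
river: ρ → (2,1,-2)
ρ-cycle length = 6 (tail of 1 descent step not counted)

6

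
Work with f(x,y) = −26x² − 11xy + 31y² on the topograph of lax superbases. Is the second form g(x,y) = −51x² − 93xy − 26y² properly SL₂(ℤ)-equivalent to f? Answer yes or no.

D₁ = 3345, D₂ = 3345
river cycle of f (length 26): (31, 11, -26), (-26, 41, 16), (16, 55, -5), (-5, 55, 16), (16, 41, -26), (-26, 11, 31), (31, 51, -6), (-6, 57, 4), (4, 55, -20), (-20, 25, 34), … (16 more)
river cycle of g (length 26): (-26, 41, 16), (16, 55, -5), (-5, 55, 16), (16, 41, -26), (-26, 11, 31), (31, 51, -6), (-6, 57, 4), (4, 55, -20), (-20, 25, 34), (34, 43, -11), … (16 more)
cycles coincide ⇒ equivalent

yes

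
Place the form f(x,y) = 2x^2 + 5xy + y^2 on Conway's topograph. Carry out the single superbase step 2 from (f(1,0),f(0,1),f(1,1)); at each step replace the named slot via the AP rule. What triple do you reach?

start (2,1,8) = (f(1,0),f(0,1),f(1,1))
replace slot 2: 2·(2+8) − 1 = 19 → (2,19,8)

2,19,8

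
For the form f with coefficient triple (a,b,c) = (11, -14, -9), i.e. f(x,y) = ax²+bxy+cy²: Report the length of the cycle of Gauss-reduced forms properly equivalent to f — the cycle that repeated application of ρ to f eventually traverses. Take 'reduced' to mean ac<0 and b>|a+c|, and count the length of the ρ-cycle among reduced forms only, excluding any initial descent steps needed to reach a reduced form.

D = 592, ⌊√D⌋ = 24
descent: ρ → (-9,14,11)  [lands on river]
river: ρ → (11,8,-12)
river: ρ → (-12,16,7)
river: ρ → (7,12,-16)
river: ρ → (-16,20,3)
river: ρ → (3,22,-9)
ρ-cycle length = 6 (tail of 1 descent step not counted)

6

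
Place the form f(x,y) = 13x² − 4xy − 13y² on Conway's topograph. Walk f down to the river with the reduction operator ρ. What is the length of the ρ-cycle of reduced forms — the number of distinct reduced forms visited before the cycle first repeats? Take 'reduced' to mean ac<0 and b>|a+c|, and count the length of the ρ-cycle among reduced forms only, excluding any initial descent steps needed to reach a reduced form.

D = 692, ⌊√D⌋ = 26
descent: ρ → (-13,4,13)  [lands on river]
river: ρ → (13,22,-4)
river: ρ → (-4,26,1)
river: ρ → (1,26,-4)
river: ρ → (-4,22,13)
river: ρ → (13,4,-13)
river: ρ → (-13,22,4)
river: ρ → (4,26,-1)
river: ρ → (-1,26,4)
river: ρ → (4,22,-13)
ρ-cycle length = 10 (tail of 1 descent step not counted)

10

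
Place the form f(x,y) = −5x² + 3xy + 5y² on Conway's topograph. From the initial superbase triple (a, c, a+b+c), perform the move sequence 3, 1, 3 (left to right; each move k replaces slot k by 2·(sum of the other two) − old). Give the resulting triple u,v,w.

start (-5,5,3) = (f(1,0),f(0,1),f(1,1))
replace slot 3: 2·((-5)+5) − 3 = -3 → (-5,5,-3)
replace slot 1: 2·(5+(-3)) − (-5) = 9 → (9,5,-3)
replace slot 3: 2·(9+5) − (-3) = 31 → (9,5,31)

9,5,31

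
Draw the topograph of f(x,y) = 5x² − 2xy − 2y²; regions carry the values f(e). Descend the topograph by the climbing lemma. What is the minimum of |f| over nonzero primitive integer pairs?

descent: ρ → (-2,6,1)  [lands on river]
river: ρ → (1,6,-2)
closes: descent 1, river 2
min |a| on river = 1

1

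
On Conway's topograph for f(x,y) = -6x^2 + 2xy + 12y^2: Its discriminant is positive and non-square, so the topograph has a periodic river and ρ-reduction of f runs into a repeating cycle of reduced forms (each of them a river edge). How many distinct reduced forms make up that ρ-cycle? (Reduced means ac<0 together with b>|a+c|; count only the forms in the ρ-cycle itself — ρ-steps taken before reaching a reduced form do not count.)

D = 292, ⌊√D⌋ = 17
descent: ρ → (12,-2,-6)
descent: ρ → (-6,14,4)  [lands on river]
river: ρ → (4,10,-12)
river: ρ → (-12,14,2)
river: ρ → (2,14,-12)
river: ρ → (-12,10,4)
river: ρ → (4,14,-6)
river: ρ → (-6,10,8)
river: ρ → (8,6,-8)
river: ρ → (-8,10,6)
river: ρ → (6,14,-4)
river: ρ → (-4,10,12)
river: ρ → (12,14,-2)
river: ρ → (-2,14,12)
river: ρ → (12,10,-4)
river: ρ → (-4,14,6)
river: ρ → (6,10,-8)
river: ρ → (-8,6,8)
river: ρ → (8,10,-6)
ρ-cycle length = 18 (tail of 2 descent steps not counted)

18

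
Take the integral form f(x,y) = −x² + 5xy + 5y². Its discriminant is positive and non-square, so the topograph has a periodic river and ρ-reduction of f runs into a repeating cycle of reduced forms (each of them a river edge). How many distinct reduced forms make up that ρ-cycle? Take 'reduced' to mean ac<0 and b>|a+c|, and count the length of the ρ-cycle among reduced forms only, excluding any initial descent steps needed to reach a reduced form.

D = 45, ⌊√D⌋ = 6
river: ρ → (5,5,-1)
river: ρ → (-1,5,5)
ρ-cycle length = 2 (tail of 0 descent steps not counted)

2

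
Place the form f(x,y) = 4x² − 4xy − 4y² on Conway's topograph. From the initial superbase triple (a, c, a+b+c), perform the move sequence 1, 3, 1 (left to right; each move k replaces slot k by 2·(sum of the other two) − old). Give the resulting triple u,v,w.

start (4,-4,-4) = (f(1,0),f(0,1),f(1,1))
replace slot 1: 2·((-4)+(-4)) − 4 = -20 → (-20,-4,-4)
replace slot 3: 2·((-20)+(-4)) − (-4) = -44 → (-20,-4,-44)
replace slot 1: 2·((-4)+(-44)) − (-20) = -76 → (-76,-4,-44)

-76,-4,-44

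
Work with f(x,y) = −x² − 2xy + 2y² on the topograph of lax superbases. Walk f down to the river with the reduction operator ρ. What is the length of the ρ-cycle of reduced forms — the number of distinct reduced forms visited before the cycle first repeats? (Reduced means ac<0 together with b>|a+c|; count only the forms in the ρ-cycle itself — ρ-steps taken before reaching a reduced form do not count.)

D = 12, ⌊√D⌋ = 3
descent: ρ → (2,2,-1)  [lands on river]
river: ρ → (-1,2,2)
ρ-cycle length = 2 (tail of 1 descent step not counted)

2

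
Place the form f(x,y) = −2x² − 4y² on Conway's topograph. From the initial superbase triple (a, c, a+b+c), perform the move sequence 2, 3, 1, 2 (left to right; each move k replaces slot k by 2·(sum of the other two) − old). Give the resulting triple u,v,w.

start (-2,-4,-6) = (f(1,0),f(0,1),f(1,1))
replace slot 2: 2·((-2)+(-6)) − (-4) = -12 → (-2,-12,-6)
replace slot 3: 2·((-2)+(-12)) − (-6) = -22 → (-2,-12,-22)
replace slot 1: 2·((-12)+(-22)) − (-2) = -66 → (-66,-12,-22)
replace slot 2: 2·((-66)+(-22)) − (-12) = -164 → (-66,-164,-22)

-66,-164,-22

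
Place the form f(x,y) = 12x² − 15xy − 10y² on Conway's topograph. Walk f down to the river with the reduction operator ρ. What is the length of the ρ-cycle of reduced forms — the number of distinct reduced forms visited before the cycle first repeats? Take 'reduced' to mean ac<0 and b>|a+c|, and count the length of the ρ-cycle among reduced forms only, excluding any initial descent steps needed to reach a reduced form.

D = 705, ⌊√D⌋ = 26
descent: ρ → (-10,15,12)  [lands on river]
river: ρ → (12,9,-13)
river: ρ → (-13,17,8)
river: ρ → (8,15,-15)
river: ρ → (-15,15,8)
river: ρ → (8,17,-13)
river: ρ → (-13,9,12)
river: ρ → (12,15,-10)
river: ρ → (-10,25,2)
river: ρ → (2,23,-22)
river: ρ → (-22,21,3)
river: ρ → (3,21,-22)
river: ρ → (-22,23,2)
river: ρ → (2,25,-10)
ρ-cycle length = 14 (tail of 1 descent step not counted)

14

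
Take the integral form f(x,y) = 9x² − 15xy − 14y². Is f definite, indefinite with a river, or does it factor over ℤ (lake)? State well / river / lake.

D = b²−4ac = (-15)² − 4·9·(-14) = 729
D = 27² is a perfect square ⇒ form factors over ℤ ⇒ lakes

lake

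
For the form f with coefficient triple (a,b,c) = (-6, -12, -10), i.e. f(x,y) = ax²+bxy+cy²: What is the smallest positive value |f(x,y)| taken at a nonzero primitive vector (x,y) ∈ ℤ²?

translate: b→0 (≡12 mod 12), so (6,12,10)→(6,0,4)
flip: (6,0,4)→(4,0,6)
reduced (well bottom): (4,0,6) with a≤c, −a<b≤a
well minimum |f| = |-4| = 4 (negative-definite)

4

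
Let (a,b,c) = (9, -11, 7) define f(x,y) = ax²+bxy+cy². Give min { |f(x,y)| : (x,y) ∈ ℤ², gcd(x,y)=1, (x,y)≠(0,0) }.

translate: b→7 (≡-11 mod 18), so (9,-11,7)→(9,7,5)
flip: (9,7,5)→(5,-7,9)
translate: b→3 (≡-7 mod 10), so (5,-7,9)→(5,3,7)
reduced (well bottom): (5,3,7) with a≤c, −a<b≤a
well minimum = a = 5

5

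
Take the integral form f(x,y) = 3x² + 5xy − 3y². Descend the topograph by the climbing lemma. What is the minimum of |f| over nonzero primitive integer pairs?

river: ρ → (-3,7,1)
river: ρ → (1,7,-3)
river: ρ → (-3,5,3)
river: ρ → (3,7,-1)
river: ρ → (-1,7,3)
river: ρ → (3,5,-3)
closes: descent 0, river 6
min |a| on river = 1

1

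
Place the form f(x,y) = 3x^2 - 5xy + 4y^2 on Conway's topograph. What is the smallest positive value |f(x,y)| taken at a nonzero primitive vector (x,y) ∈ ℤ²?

translate: b→1 (≡-5 mod 6), so (3,-5,4)→(3,1,2)
flip: (3,1,2)→(2,-1,3)
reduced (well bottom): (2,-1,3) with a≤c, −a<b≤a
well minimum = a = 2

2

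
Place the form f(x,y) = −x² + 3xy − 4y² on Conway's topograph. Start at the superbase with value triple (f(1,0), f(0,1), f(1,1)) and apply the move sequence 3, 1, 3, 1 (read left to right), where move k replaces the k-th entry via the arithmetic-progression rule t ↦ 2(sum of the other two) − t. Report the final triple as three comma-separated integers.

start (-1,-4,-2) = (f(1,0),f(0,1),f(1,1))
replace slot 3: 2·((-1)+(-4)) − (-2) = -8 → (-1,-4,-8)
replace slot 1: 2·((-4)+(-8)) − (-1) = -23 → (-23,-4,-8)
replace slot 3: 2·((-23)+(-4)) − (-8) = -46 → (-23,-4,-46)
replace slot 1: 2·((-4)+(-46)) − (-23) = -77 → (-77,-4,-46)

-77,-4,-46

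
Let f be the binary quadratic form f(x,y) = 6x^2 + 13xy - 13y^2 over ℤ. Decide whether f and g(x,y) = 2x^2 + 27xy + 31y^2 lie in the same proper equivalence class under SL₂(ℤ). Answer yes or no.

D₁ = 481, D₂ = 481
river cycle of f (length 26): (-13, 13, 6), (6, 11, -15), (-15, 19, 2), (2, 21, -5), (-5, 19, 6), (6, 17, -8), (-8, 15, 8), (8, 17, -6), (-6, 19, 5), (5, 21, -2), … (16 more)
river cycle of g (length 26): (2, 19, -15), (-15, 11, 6), (6, 13, -13), (-13, 13, 6), (6, 11, -15), (-15, 19, 2), (2, 21, -5), (-5, 19, 6), (6, 17, -8), (-8, 15, 8), … (16 more)
cycles coincide ⇒ equivalent

yes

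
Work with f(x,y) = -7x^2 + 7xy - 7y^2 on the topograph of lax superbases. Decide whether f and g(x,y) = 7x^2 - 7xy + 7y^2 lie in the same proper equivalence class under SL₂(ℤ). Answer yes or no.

D₁ = -147, D₂ = -147
f is negative-definite; reduce −f:
−f: translate: b→7 (≡-7 mod 14), so (7,-7,7)→(7,7,7)
−f: reduced (well bottom): (7,7,7) with a≤c, −a<b≤a
flip sign back: reduced form of f is (-7,-7,-7)
g: translate: b→7 (≡-7 mod 14), so (7,-7,7)→(7,7,7)
g: reduced (well bottom): (7,7,7) with a≤c, −a<b≤a
reduced forms (-7, -7, -7) vs (7, 7, 7) ⇒ inequivalent

no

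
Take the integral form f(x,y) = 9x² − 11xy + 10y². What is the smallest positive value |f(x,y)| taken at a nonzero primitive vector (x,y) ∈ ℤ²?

translate: b→7 (≡-11 mod 18), so (9,-11,10)→(9,7,8)
flip: (9,7,8)→(8,-7,9)
reduced (well bottom): (8,-7,9) with a≤c, −a<b≤a
well minimum = a = 8

8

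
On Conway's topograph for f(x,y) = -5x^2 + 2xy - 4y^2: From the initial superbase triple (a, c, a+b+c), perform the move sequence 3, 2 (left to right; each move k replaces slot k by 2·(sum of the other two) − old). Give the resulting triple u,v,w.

start (-5,-4,-7) = (f(1,0),f(0,1),f(1,1))
replace slot 3: 2·((-5)+(-4)) − (-7) = -11 → (-5,-4,-11)
replace slot 2: 2·((-5)+(-11)) − (-4) = -28 → (-5,-28,-11)

-5,-28,-11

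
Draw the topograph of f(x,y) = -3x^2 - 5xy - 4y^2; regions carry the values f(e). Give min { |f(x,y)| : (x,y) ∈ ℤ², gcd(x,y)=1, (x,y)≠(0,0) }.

translate: b→-1 (≡5 mod 6), so (3,5,4)→(3,-1,2)
flip: (3,-1,2)→(2,1,3)
reduced (well bottom): (2,1,3) with a≤c, −a<b≤a
well minimum |f| = |-2| = 2 (negative-definite)

2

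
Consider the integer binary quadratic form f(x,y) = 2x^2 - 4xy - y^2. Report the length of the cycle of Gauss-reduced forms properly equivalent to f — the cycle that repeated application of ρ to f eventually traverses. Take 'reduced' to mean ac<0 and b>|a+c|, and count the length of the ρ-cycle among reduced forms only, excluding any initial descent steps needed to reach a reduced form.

D = 24, ⌊√D⌋ = 4
descent: ρ → (-1,4,2)  [lands on river]
river: ρ → (2,4,-1)
ρ-cycle length = 2 (tail of 1 descent step not counted)

2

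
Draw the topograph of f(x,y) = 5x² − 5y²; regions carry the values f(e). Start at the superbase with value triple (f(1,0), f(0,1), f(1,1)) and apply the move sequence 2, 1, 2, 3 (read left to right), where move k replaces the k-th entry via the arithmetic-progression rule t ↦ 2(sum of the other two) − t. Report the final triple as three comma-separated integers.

start (5,-5,0) = (f(1,0),f(0,1),f(1,1))
replace slot 2: 2·(5+0) − (-5) = 15 → (5,15,0)
replace slot 1: 2·(15+0) − 5 = 25 → (25,15,0)
replace slot 2: 2·(25+0) − 15 = 35 → (25,35,0)
replace slot 3: 2·(25+35) − 0 = 120 → (25,35,120)

25,35,120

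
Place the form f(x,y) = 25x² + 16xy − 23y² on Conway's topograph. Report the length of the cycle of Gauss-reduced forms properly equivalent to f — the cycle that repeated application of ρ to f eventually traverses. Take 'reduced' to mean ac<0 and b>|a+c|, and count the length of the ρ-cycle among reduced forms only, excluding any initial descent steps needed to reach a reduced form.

D = 2556, ⌊√D⌋ = 50
river: ρ → (-23,30,18)
river: ρ → (18,42,-11)
river: ρ → (-11,46,10)
river: ρ → (10,34,-35)
river: ρ → (-35,36,9)
river: ρ → (9,36,-35)
river: ρ → (-35,34,10)
river: ρ → (10,46,-11)
river: ρ → (-11,42,18)
river: ρ → (18,30,-23)
river: ρ → (-23,16,25)
river: ρ → (25,34,-14)
river: ρ → (-14,50,1)
river: ρ → (1,50,-14)
river: ρ → (-14,34,25)
river: ρ → (25,16,-23)
ρ-cycle length = 16 (tail of 0 descent steps not counted)

16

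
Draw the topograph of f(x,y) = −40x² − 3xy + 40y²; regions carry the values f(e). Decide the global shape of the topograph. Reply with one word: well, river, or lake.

D = b²−4ac = (-3)² − 4·(-40)·40 = 6409
D > 0 non-square ⇒ indefinite ⇒ periodic river

river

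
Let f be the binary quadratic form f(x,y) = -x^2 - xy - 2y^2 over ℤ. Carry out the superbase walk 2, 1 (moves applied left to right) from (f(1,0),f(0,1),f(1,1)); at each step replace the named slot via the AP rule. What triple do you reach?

start (-1,-2,-4) = (f(1,0),f(0,1),f(1,1))
replace slot 2: 2·((-1)+(-4)) − (-2) = -8 → (-1,-8,-4)
replace slot 1: 2·((-8)+(-4)) − (-1) = -23 → (-23,-8,-4)

-23,-8,-4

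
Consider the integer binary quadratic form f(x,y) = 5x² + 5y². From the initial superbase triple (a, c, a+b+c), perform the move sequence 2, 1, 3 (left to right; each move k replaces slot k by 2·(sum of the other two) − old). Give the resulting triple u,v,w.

start (5,5,10) = (f(1,0),f(0,1),f(1,1))
replace slot 2: 2·(5+10) − 5 = 25 → (5,25,10)
replace slot 1: 2·(25+10) − 5 = 65 → (65,25,10)
replace slot 3: 2·(65+25) − 10 = 170 → (65,25,170)

65,25,170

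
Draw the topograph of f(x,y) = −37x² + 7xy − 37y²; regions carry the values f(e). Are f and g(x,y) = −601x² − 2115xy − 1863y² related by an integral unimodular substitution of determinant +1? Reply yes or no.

D₁ = -5427, D₂ = -5427
f is negative-definite; reduce −f:
−f: flip: (37,-7,37)→(37,7,37)
−f: reduced (well bottom): (37,7,37) with a≤c, −a<b≤a
flip sign back: reduced form of f is (-37,-7,-37)
g is negative-definite; reduce −g:
−g: translate: b→-289 (≡2115 mod 1202), so (601,2115,1863)→(601,-289,37)
−g: flip: (601,-289,37)→(37,289,601)
−g: translate: b→-7 (≡289 mod 74), so (37,289,601)→(37,-7,37)
−g: flip: (37,-7,37)→(37,7,37)
−g: reduced (well bottom): (37,7,37) with a≤c, −a<b≤a
flip sign back: reduced form of g is (-37,-7,-37)
reduced forms (-37, -7, -37) vs (-37, -7, -37) ⇒ equivalent

yes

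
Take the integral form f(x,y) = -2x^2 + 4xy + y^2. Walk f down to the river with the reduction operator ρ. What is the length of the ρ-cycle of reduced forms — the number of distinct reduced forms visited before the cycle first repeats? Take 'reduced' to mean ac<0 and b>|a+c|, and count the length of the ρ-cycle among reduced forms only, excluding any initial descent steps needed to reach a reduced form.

D = 24, ⌊√D⌋ = 4
river: ρ → (1,4,-2)
river: ρ → (-2,4,1)
ρ-cycle length = 2 (tail of 0 descent steps not counted)

2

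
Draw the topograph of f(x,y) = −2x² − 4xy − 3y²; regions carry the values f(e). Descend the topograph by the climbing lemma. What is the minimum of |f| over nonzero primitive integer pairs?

translate: b→0 (≡4 mod 4), so (2,4,3)→(2,0,1)
flip: (2,0,1)→(1,0,2)
reduced (well bottom): (1,0,2) with a≤c, −a<b≤a
well minimum |f| = |-1| = 1 (negative-definite)

1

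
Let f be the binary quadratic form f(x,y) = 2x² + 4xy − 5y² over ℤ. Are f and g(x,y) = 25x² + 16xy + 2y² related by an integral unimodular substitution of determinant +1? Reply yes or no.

D₁ = 56, D₂ = 56
river cycle of f (length 4): (-5, 6, 1), (1, 6, -5), (-5, 4, 2), (2, 4, -5)
river cycle of g (length 4): (2, 4, -5), (-5, 6, 1), (1, 6, -5), (-5, 4, 2)
cycles coincide ⇒ equivalent

yes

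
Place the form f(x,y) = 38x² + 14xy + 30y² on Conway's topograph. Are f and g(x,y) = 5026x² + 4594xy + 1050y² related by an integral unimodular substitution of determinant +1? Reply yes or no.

D₁ = -4364, D₂ = -4364
f: flip: (38,14,30)→(30,-14,38)
f: reduced (well bottom): (30,-14,38) with a≤c, −a<b≤a
g: flip: (5026,4594,1050)→(1050,-4594,5026)
g: translate: b→-394 (≡-4594 mod 2100), so (1050,-4594,5026)→(1050,-394,38)
g: flip: (1050,-394,38)→(38,394,1050)
g: translate: b→14 (≡394 mod 76), so (38,394,1050)→(38,14,30)
g: flip: (38,14,30)→(30,-14,38)
g: reduced (well bottom): (30,-14,38) with a≤c, −a<b≤a
reduced forms (30, -14, 38) vs (30, -14, 38) ⇒ equivalent

yes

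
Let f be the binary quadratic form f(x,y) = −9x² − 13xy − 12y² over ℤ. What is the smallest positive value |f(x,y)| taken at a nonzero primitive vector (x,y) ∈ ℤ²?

translate: b→-5 (≡13 mod 18), so (9,13,12)→(9,-5,8)
flip: (9,-5,8)→(8,5,9)
reduced (well bottom): (8,5,9) with a≤c, −a<b≤a
well minimum |f| = |-8| = 8 (negative-definite)

8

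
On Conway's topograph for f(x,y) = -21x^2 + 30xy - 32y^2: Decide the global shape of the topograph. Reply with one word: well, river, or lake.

D = b²−4ac = 30² − 4·(-21)·(-32) = -1788
D < 0 ⇒ definite ⇒ every region one sign ⇒ single well

well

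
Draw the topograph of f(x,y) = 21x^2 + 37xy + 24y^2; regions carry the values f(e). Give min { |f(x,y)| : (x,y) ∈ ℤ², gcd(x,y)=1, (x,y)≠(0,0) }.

translate: b→-5 (≡37 mod 42), so (21,37,24)→(21,-5,8)
flip: (21,-5,8)→(8,5,21)
reduced (well bottom): (8,5,21) with a≤c, −a<b≤a
well minimum = a = 8

8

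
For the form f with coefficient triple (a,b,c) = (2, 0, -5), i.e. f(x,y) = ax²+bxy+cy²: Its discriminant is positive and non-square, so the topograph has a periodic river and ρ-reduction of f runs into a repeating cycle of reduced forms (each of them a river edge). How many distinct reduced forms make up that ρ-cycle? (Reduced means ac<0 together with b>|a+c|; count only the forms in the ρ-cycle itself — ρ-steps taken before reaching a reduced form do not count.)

D = 40, ⌊√D⌋ = 6
descent: ρ → (-5,0,2)
descent: ρ → (2,4,-3)  [lands on river]
river: ρ → (-3,2,3)
river: ρ → (3,4,-2)
river: ρ → (-2,4,3)
river: ρ → (3,2,-3)
river: ρ → (-3,4,2)
ρ-cycle length = 6 (tail of 2 descent steps not counted)

6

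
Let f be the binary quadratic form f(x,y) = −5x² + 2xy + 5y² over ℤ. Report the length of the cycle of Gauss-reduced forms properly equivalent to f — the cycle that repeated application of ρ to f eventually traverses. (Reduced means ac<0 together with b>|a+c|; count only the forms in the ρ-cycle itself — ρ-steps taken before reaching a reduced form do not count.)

D = 104, ⌊√D⌋ = 10
river: ρ → (5,8,-2)
river: ρ → (-2,8,5)
river: ρ → (5,2,-5)
river: ρ → (-5,8,2)
river: ρ → (2,8,-5)
river: ρ → (-5,2,5)
ρ-cycle length = 6 (tail of 0 descent steps not counted)

6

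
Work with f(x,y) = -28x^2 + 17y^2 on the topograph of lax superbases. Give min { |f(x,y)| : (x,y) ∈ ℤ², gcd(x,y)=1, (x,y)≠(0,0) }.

descent: ρ → (17,34,-11)  [lands on river]
river: ρ → (-11,32,20)
river: ρ → (20,8,-23)
river: ρ → (-23,38,5)
river: ρ → (5,42,-7)
river: ρ → (-7,42,5)
river: ρ → (5,38,-23)
river: ρ → (-23,8,20)
river: ρ → (20,32,-11)
river: ρ → (-11,34,17)
closes: descent 1, river 10
min |a| on river = 5

5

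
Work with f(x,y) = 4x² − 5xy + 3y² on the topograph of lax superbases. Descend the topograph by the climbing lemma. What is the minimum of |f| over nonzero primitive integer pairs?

translate: b→3 (≡-5 mod 8), so (4,-5,3)→(4,3,2)
flip: (4,3,2)→(2,-3,4)
translate: b→1 (≡-3 mod 4), so (2,-3,4)→(2,1,3)
reduced (well bottom): (2,1,3) with a≤c, −a<b≤a
well minimum = a = 2

2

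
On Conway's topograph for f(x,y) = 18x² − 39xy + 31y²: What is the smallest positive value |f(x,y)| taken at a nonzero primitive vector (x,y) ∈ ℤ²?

translate: b→-3 (≡-39 mod 36), so (18,-39,31)→(18,-3,10)
flip: (18,-3,10)→(10,3,18)
reduced (well bottom): (10,3,18) with a≤c, −a<b≤a
well minimum = a = 10

10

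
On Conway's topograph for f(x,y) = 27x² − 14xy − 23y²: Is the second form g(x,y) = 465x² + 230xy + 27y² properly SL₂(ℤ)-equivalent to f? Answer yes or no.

D₁ = 2680, D₂ = 2680
river cycle of f (length 14): (-23, 14, 27), (27, 40, -10), (-10, 40, 27), (27, 14, -23), (-23, 32, 18), (18, 40, -15), (-15, 50, 3), (3, 46, -47), (-47, 48, 2), (2, 48, -47), … (4 more)
river cycle of g (length 14): (27, 40, -10), (-10, 40, 27), (27, 14, -23), (-23, 32, 18), (18, 40, -15), (-15, 50, 3), (3, 46, -47), (-47, 48, 2), (2, 48, -47), (-47, 46, 3), … (4 more)
cycles coincide ⇒ equivalent

yes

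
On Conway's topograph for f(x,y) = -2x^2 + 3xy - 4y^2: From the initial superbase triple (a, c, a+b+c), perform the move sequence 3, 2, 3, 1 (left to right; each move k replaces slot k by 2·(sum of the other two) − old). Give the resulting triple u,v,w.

start (-2,-4,-3) = (f(1,0),f(0,1),f(1,1))
replace slot 3: 2·((-2)+(-4)) − (-3) = -9 → (-2,-4,-9)
replace slot 2: 2·((-2)+(-9)) − (-4) = -18 → (-2,-18,-9)
replace slot 3: 2·((-2)+(-18)) − (-9) = -31 → (-2,-18,-31)
replace slot 1: 2·((-18)+(-31)) − (-2) = -96 → (-96,-18,-31)

-96,-18,-31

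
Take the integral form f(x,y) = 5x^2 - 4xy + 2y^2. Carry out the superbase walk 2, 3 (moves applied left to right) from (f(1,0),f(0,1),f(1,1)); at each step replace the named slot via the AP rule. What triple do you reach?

start (5,2,3) = (f(1,0),f(0,1),f(1,1))
replace slot 2: 2·(5+3) − 2 = 14 → (5,14,3)
replace slot 3: 2·(5+14) − 3 = 35 → (5,14,35)

5,14,35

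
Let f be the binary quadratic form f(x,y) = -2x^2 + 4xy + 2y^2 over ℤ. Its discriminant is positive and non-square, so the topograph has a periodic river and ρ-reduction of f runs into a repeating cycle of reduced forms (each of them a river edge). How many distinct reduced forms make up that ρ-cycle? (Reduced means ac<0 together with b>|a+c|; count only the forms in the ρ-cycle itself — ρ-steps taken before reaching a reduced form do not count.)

D = 32, ⌊√D⌋ = 5
river: ρ → (2,4,-2)
river: ρ → (-2,4,2)
ρ-cycle length = 2 (tail of 0 descent steps not counted)

2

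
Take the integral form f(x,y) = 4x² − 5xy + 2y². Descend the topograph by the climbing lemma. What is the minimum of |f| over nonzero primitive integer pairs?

translate: b→3 (≡-5 mod 8), so (4,-5,2)→(4,3,1)
flip: (4,3,1)→(1,-3,4)
translate: b→1 (≡-3 mod 2), so (1,-3,4)→(1,1,2)
reduced (well bottom): (1,1,2) with a≤c, −a<b≤a
well minimum = a = 1

1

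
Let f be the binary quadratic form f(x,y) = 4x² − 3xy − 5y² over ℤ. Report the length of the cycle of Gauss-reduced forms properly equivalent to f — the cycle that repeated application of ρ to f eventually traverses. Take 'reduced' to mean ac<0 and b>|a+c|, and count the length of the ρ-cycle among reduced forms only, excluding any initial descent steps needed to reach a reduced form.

D = 89, ⌊√D⌋ = 9
descent: ρ → (-5,3,4)  [lands on river]
river: ρ → (4,5,-4)
river: ρ → (-4,3,5)
river: ρ → (5,7,-2)
river: ρ → (-2,9,1)
river: ρ → (1,9,-2)
river: ρ → (-2,7,5)
river: ρ → (5,3,-4)
river: ρ → (-4,5,4)
river: ρ → (4,3,-5)
river: ρ → (-5,7,2)
river: ρ → (2,9,-1)
river: ρ → (-1,9,2)
river: ρ → (2,7,-5)
ρ-cycle length = 14 (tail of 1 descent step not counted)

14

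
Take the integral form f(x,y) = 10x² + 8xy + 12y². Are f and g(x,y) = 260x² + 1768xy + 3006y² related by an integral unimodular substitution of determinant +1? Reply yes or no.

D₁ = -416, D₂ = -416
f: reduced (well bottom): (10,8,12) with a≤c, −a<b≤a
g: translate: b→208 (≡1768 mod 520), so (260,1768,3006)→(260,208,42)
g: flip: (260,208,42)→(42,-208,260)
g: translate: b→-40 (≡-208 mod 84), so (42,-208,260)→(42,-40,12)
g: flip: (42,-40,12)→(12,40,42)
g: translate: b→-8 (≡40 mod 24), so (12,40,42)→(12,-8,10)
g: flip: (12,-8,10)→(10,8,12)
g: reduced (well bottom): (10,8,12) with a≤c, −a<b≤a
reduced forms (10, 8, 12) vs (10, 8, 12) ⇒ equivalent

yes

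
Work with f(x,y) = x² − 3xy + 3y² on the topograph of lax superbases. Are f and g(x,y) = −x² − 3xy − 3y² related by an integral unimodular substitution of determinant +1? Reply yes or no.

D₁ = -3, D₂ = -3
f: translate: b→1 (≡-3 mod 2), so (1,-3,3)→(1,1,1)
f: reduced (well bottom): (1,1,1) with a≤c, −a<b≤a
g is negative-definite; reduce −g:
−g: translate: b→1 (≡3 mod 2), so (1,3,3)→(1,1,1)
−g: reduced (well bottom): (1,1,1) with a≤c, −a<b≤a
flip sign back: reduced form of g is (-1,-1,-1)
reduced forms (1, 1, 1) vs (-1, -1, -1) ⇒ inequivalent

no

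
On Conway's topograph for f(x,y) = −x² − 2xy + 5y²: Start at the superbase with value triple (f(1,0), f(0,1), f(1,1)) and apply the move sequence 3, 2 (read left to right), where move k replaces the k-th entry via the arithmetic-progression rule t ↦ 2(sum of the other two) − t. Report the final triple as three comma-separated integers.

start (-1,5,2) = (f(1,0),f(0,1),f(1,1))
replace slot 3: 2·((-1)+5) − 2 = 6 → (-1,5,6)
replace slot 2: 2·((-1)+6) − 5 = 5 → (-1,5,6)

-1,5,6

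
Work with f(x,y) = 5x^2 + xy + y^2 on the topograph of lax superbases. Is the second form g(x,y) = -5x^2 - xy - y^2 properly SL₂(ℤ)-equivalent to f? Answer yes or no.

D₁ = -19, D₂ = -19
f: flip: (5,1,1)→(1,-1,5)
f: translate: b→1 (≡-1 mod 2), so (1,-1,5)→(1,1,5)
f: reduced (well bottom): (1,1,5) with a≤c, −a<b≤a
g is negative-definite; reduce −g:
−g: flip: (5,1,1)→(1,-1,5)
−g: translate: b→1 (≡-1 mod 2), so (1,-1,5)→(1,1,5)
−g: reduced (well bottom): (1,1,5) with a≤c, −a<b≤a
flip sign back: reduced form of g is (-1,-1,-5)
reduced forms (1, 1, 5) vs (-1, -1, -5) ⇒ inequivalent

no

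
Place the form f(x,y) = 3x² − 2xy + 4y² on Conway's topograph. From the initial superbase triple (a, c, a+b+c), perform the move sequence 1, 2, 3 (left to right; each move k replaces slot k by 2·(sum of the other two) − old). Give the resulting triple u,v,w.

start (3,4,5) = (f(1,0),f(0,1),f(1,1))
replace slot 1: 2·(4+5) − 3 = 15 → (15,4,5)
replace slot 2: 2·(15+5) − 4 = 36 → (15,36,5)
replace slot 3: 2·(15+36) − 5 = 97 → (15,36,97)

15,36,97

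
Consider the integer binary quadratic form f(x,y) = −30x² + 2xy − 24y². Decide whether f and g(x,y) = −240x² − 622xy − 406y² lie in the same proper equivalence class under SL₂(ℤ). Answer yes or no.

D₁ = -2876, D₂ = -2876
f is negative-definite; reduce −f:
−f: flip: (30,-2,24)→(24,2,30)
−f: reduced (well bottom): (24,2,30) with a≤c, −a<b≤a
flip sign back: reduced form of f is (-24,-2,-30)
g is negative-definite; reduce −g:
−g: translate: b→142 (≡622 mod 480), so (240,622,406)→(240,142,24)
−g: flip: (240,142,24)→(24,-142,240)
−g: translate: b→2 (≡-142 mod 48), so (24,-142,240)→(24,2,30)
−g: reduced (well bottom): (24,2,30) with a≤c, −a<b≤a
flip sign back: reduced form of g is (-24,-2,-30)
reduced forms (-24, -2, -30) vs (-24, -2, -30) ⇒ equivalent

yes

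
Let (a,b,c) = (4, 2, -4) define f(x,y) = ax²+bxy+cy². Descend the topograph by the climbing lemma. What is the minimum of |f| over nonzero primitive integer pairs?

river: ρ → (-4,6,2)
river: ρ → (2,6,-4)
river: ρ → (-4,2,4)
river: ρ → (4,6,-2)
river: ρ → (-2,6,4)
river: ρ → (4,2,-4)
closes: descent 0, river 6
min |a| on river = 2

2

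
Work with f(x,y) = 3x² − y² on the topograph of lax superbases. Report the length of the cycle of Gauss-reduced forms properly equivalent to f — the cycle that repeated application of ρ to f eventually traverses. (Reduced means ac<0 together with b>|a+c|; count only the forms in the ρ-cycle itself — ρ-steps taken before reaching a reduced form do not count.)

D = 12, ⌊√D⌋ = 3
descent: ρ → (-1,2,2)  [lands on river]
river: ρ → (2,2,-1)
ρ-cycle length = 2 (tail of 1 descent step not counted)

2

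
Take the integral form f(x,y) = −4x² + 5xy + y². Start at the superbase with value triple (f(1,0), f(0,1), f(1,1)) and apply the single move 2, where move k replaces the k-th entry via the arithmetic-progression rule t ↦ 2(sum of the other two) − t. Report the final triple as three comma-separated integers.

start (-4,1,2) = (f(1,0),f(0,1),f(1,1))
replace slot 2: 2·((-4)+2) − 1 = -5 → (-4,-5,2)

-4,-5,2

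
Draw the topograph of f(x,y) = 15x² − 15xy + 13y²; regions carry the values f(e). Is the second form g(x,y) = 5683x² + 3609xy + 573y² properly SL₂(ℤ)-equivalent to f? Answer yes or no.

D₁ = -555, D₂ = -555
f: translate: b→15 (≡-15 mod 30), so (15,-15,13)→(15,15,13)
f: flip: (15,15,13)→(13,-15,15)
f: translate: b→11 (≡-15 mod 26), so (13,-15,15)→(13,11,13)
f: reduced (well bottom): (13,11,13) with a≤c, −a<b≤a
g: flip: (5683,3609,573)→(573,-3609,5683)
g: translate: b→-171 (≡-3609 mod 1146), so (573,-3609,5683)→(573,-171,13)
g: flip: (573,-171,13)→(13,171,573)
g: translate: b→-11 (≡171 mod 26), so (13,171,573)→(13,-11,13)
g: flip: (13,-11,13)→(13,11,13)
g: reduced (well bottom): (13,11,13) with a≤c, −a<b≤a
reduced forms (13, 11, 13) vs (13, 11, 13) ⇒ equivalent

yes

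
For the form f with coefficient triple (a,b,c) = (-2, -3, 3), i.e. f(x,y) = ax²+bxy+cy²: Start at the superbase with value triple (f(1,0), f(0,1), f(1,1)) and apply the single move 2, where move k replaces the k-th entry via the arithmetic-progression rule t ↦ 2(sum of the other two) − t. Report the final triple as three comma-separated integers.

start (-2,3,-2) = (f(1,0),f(0,1),f(1,1))
replace slot 2: 2·((-2)+(-2)) − 3 = -11 → (-2,-11,-2)

-2,-11,-2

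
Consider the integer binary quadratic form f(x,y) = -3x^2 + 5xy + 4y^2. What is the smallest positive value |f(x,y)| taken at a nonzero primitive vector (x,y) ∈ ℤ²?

river: ρ → (4,3,-4)
river: ρ → (-4,5,3)
river: ρ → (3,7,-2)
river: ρ → (-2,5,6)
river: ρ → (6,7,-1)
river: ρ → (-1,7,6)
river: ρ → (6,5,-2)
river: ρ → (-2,7,3)
river: ρ → (3,5,-4)
river: ρ → (-4,3,4)
river: ρ → (4,5,-3)
river: ρ → (-3,7,2)
river: ρ → (2,5,-6)
river: ρ → (-6,7,1)
river: ρ → (1,7,-6)
river: ρ → (-6,5,2)
river: ρ → (2,7,-3)
river: ρ → (-3,5,4)
closes: descent 0, river 18
min |a| on river = 1

1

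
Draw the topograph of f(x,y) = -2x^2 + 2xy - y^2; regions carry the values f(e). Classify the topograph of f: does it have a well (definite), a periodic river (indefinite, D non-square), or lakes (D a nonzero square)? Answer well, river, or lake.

D = b²−4ac = 2² − 4·(-2)·(-1) = -4
D < 0 ⇒ definite ⇒ every region one sign ⇒ single well

well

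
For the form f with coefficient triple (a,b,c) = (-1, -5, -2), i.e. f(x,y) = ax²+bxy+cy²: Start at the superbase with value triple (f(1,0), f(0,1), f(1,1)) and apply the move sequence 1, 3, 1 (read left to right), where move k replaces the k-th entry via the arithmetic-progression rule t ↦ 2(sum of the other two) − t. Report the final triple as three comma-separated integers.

start (-1,-2,-8) = (f(1,0),f(0,1),f(1,1))
replace slot 1: 2·((-2)+(-8)) − (-1) = -19 → (-19,-2,-8)
replace slot 3: 2·((-19)+(-2)) − (-8) = -34 → (-19,-2,-34)
replace slot 1: 2·((-2)+(-34)) − (-19) = -53 → (-53,-2,-34)

-53,-2,-34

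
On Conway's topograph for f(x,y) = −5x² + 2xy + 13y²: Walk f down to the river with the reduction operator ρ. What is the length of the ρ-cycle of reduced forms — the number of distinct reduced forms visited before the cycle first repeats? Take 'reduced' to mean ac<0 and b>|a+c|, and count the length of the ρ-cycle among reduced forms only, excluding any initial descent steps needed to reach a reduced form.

D = 264, ⌊√D⌋ = 16
descent: ρ → (13,-2,-5)
descent: ρ → (-5,12,6)  [lands on river]
river: ρ → (6,12,-5)
river: ρ → (-5,8,10)
river: ρ → (10,12,-3)
river: ρ → (-3,12,10)
river: ρ → (10,8,-5)
ρ-cycle length = 6 (tail of 2 descent steps not counted)

6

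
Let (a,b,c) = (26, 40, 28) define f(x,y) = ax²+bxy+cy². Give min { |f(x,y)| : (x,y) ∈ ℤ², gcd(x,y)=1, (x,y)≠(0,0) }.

translate: b→-12 (≡40 mod 52), so (26,40,28)→(26,-12,14)
flip: (26,-12,14)→(14,12,26)
reduced (well bottom): (14,12,26) with a≤c, −a<b≤a
well minimum = a = 14

14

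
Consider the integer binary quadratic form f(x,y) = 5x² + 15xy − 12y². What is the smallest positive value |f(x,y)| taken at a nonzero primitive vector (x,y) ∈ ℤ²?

river: ρ → (-12,9,8)
river: ρ → (8,7,-13)
river: ρ → (-13,19,2)
river: ρ → (2,21,-3)
river: ρ → (-3,21,2)
river: ρ → (2,19,-13)
river: ρ → (-13,7,8)
river: ρ → (8,9,-12)
river: ρ → (-12,15,5)
river: ρ → (5,15,-12)
closes: descent 0, river 10
min |a| on river = 2

2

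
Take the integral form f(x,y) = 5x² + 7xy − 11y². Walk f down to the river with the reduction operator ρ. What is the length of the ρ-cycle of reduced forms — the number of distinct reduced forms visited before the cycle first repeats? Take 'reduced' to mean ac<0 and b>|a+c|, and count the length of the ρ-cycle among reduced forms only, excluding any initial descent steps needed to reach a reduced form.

D = 269, ⌊√D⌋ = 16
river: ρ → (-11,15,1)
river: ρ → (1,15,-11)
river: ρ → (-11,7,5)
river: ρ → (5,13,-5)
river: ρ → (-5,7,11)
river: ρ → (11,15,-1)
river: ρ → (-1,15,11)
river: ρ → (11,7,-5)
river: ρ → (-5,13,5)
river: ρ → (5,7,-11)
ρ-cycle length = 10 (tail of 0 descent steps not counted)

10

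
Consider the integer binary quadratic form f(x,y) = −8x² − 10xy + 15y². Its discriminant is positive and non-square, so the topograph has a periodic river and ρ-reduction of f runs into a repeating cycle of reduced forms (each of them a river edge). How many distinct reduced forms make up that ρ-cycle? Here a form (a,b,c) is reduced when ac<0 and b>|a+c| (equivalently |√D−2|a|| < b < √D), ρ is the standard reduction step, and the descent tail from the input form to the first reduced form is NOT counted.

D = 580, ⌊√D⌋ = 24
descent: ρ → (15,10,-8)  [lands on river]
river: ρ → (-8,22,3)
river: ρ → (3,20,-15)
river: ρ → (-15,10,8)
river: ρ → (8,22,-3)
river: ρ → (-3,20,15)
ρ-cycle length = 6 (tail of 1 descent step not counted)

6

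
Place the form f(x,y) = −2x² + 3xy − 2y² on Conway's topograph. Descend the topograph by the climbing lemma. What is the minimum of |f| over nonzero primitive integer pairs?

translate: b→1 (≡-3 mod 4), so (2,-3,2)→(2,1,1)
flip: (2,1,1)→(1,-1,2)
translate: b→1 (≡-1 mod 2), so (1,-1,2)→(1,1,2)
reduced (well bottom): (1,1,2) with a≤c, −a<b≤a
well minimum |f| = |-1| = 1 (negative-definite)

1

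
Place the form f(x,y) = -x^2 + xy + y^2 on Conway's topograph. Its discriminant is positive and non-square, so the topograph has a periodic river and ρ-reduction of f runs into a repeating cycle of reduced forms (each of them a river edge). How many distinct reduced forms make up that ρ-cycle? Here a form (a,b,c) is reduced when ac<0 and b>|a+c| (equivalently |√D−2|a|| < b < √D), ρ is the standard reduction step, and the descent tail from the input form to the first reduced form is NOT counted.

D = 5, ⌊√D⌋ = 2
river: ρ → (1,1,-1)
river: ρ → (-1,1,1)
ρ-cycle length = 2 (tail of 0 descent steps not counted)

2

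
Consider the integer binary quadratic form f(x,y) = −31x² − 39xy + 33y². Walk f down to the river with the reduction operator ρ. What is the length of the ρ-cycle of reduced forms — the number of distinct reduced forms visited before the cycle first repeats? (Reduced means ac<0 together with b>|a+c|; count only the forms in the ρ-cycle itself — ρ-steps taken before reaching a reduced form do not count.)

D = 5613, ⌊√D⌋ = 74
descent: ρ → (33,39,-31)  [lands on river]
river: ρ → (-31,23,41)
river: ρ → (41,59,-13)
river: ρ → (-13,71,11)
river: ρ → (11,61,-43)
river: ρ → (-43,25,29)
river: ρ → (29,33,-39)
river: ρ → (-39,45,23)
river: ρ → (23,47,-37)
river: ρ → (-37,27,33)
ρ-cycle length = 10 (tail of 1 descent step not counted)

10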